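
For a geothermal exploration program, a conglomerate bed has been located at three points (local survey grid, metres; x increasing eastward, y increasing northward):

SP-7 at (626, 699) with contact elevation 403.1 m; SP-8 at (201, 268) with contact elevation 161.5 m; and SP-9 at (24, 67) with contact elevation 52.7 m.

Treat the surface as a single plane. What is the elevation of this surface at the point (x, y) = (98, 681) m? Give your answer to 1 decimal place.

Let the plane be z = a·x + b·y + c.
SP-8−SP-7: −425a − 431b = −241.6;  SP-9−SP-7: −602a − 632b = −350.4.
Solving gives a = 0.18262, b = 0.38048.
Then c = 403.1 − a·626 − b·699 = 22.83.
At (98, 681): z = 17.9 + 259.1 + 22.83 = 299.8 m.

299.8 m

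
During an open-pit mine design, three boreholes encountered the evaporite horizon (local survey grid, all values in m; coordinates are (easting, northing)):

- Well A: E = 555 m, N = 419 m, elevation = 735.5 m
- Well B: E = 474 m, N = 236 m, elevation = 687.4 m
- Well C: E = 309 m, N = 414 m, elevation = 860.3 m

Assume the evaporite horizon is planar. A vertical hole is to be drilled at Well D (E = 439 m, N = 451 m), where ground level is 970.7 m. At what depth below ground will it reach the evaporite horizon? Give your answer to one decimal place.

159.5 m

Let the plane be z = a·E + b·N + c.
Well B−Well A: −81a − 183b = −48.1;  Well C−Well A: −246a − 5b = 124.8.
Solving gives a = −0.51731, b = 0.49182.
Then c = 735.5 − a·555 − b·419 = 816.54.
At (439, 451): z_contact = −227.10 + 221.81 + 816.54 = 811.25 m.
Depth below ground = 970.7 − 811.25 = 159.5 m.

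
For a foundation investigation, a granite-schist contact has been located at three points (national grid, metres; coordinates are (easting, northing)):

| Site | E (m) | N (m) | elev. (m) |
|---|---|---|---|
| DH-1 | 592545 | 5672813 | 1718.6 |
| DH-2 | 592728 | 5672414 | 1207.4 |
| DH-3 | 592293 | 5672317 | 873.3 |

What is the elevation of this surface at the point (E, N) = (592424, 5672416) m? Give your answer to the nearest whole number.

Let the plane be z = a·E + b·N + c.
DH-2−DH-1: 183a − 399b = −511.2;  DH-3−DH-1: −252a − 496b = −845.3.
Solving gives a = 0.43759801, b = 1.48190585.
Then c = 1718.6 − a·592545 − b·5672813 = −8664152.69.
At (592424, 5672416): z = 259243.6 + 8405986.5 − 8664152.69 = 1077.3 m.

1077 m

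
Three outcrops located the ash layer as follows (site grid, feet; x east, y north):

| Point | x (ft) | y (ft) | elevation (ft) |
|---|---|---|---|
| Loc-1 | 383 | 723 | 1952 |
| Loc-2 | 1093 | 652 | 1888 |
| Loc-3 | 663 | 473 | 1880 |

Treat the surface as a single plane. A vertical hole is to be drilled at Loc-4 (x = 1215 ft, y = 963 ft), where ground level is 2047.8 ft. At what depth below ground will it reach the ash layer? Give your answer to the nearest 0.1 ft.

102.7 ft

Let the plane be z = a·x + b·y + c.
Loc-2−Loc-1: 710a − 71b = −64;  Loc-3−Loc-1: 280a − 250b = −72.
Solving gives a = −0.069078, b = 0.210633.
Then c = 1952 − a·383 − b·723 = 1826.17.
At (1215, 963): z_contact = −83.93 + 202.84 + 1826.17 = 1945.08 ft.
Depth below ground = 2047.8 − 1945.08 = 102.7 ft.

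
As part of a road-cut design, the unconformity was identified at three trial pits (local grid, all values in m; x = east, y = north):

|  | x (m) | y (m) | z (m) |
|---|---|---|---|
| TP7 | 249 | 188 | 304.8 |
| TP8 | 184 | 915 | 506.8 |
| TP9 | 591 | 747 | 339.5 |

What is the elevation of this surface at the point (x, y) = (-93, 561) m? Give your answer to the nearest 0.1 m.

503.4 m

Let the plane be z = a·x + b·y + c.
TP8−TP7: −65a + 727b = 202;  TP9−TP7: 342a + 559b = 34.7.
Solving gives a = −0.30772, b = 0.25034.
Then c = 304.8 − a·249 − b·188 = 334.36.
At (-93, 561): z = 28.6 + 140.4 + 334.36 = 503.4 m.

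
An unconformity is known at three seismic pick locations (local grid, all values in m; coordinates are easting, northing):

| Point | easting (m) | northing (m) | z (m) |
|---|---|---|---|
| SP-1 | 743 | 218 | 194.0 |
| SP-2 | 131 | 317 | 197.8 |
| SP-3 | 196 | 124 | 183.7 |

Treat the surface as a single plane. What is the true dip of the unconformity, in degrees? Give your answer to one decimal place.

Let the plane be z = a·easting + b·northing + c.
SP-2−SP-1: −612a + 99b = 3.8;  SP-3−SP-1: −547a − 94b = −10.3.
Solving gives a = 0.00593, b = 0.07505.
Gradient magnitude |∇z| = √(a² + b²) = √(0.00004 + 0.00563) = 0.07529.
True dip = arctan(0.07529) = 4.3°, dipping toward S (azimuth ≈ 185°).

4.3°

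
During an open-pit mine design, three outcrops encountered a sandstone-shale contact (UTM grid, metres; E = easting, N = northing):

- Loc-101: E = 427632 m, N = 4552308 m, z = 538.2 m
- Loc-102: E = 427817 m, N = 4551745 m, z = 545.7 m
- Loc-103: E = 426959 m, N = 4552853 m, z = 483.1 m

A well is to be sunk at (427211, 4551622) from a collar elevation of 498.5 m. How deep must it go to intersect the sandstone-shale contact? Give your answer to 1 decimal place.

Let the plane be z = a·E + b·N + c.
Loc-102−Loc-101: 185a − 563b = 7.5;  Loc-103−Loc-101: −673a + 545b = −55.1.
Solving gives a = 0.096858390, b = 0.018505865.
Then c = 538.2 − a·427632 − b·4552308 = −125125.95.
At (427211, 4551622): z_contact = 41378.97 + 84231.70 − 125125.95 = 484.73 m.
Depth below ground = 498.5 − 484.73 = 13.8 m.

13.8 m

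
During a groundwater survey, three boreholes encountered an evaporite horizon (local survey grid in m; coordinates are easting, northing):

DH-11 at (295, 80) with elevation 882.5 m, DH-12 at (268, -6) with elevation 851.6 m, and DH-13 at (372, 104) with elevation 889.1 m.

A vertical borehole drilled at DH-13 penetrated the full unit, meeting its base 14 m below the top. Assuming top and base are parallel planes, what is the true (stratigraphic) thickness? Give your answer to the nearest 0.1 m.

Let the plane be z = a·easting + b·northing + c.
DH-12−DH-11: −27a − 86b = −30.9;  DH-13−DH-11: 77a + 24b = 6.6.
Solving gives a = −0.02913, b = 0.36845.
|∇z| = √(a²+b²) = 0.36960, so dip δ = arctan(0.36960) = 20.28°.
True thickness = vertical thickness × cos δ = 14 × cos 20.28° = 13.1 m.

13.1 m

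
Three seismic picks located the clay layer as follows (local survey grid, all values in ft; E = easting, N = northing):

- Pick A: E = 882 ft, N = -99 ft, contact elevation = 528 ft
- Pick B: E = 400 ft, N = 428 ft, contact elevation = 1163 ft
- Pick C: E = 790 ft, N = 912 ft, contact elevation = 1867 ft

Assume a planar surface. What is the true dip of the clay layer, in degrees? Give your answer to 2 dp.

Let the plane be z = a·E + b·N + c.
Pick B−Pick A: −482a + 527b = 635;  Pick C−Pick A: −92a + 1011b = 1339.
Solving gives a = 0.14509, b = 1.33763.
Gradient magnitude |∇z| = √(a² + b²) = √(0.02105 + 1.78927) = 1.34548.
True dip = arctan(1.34548) = 53.38°, dipping toward S (azimuth ≈ 186°).

53.38°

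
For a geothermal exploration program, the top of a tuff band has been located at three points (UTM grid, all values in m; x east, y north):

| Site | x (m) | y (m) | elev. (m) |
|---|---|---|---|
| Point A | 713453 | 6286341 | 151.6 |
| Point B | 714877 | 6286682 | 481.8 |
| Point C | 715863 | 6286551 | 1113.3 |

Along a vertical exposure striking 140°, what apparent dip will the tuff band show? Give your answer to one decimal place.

49.2°

Two edge vectors: Point A→Point B = (1424, 341, 330.2), Point A→Point C = (2410, 210, 961.7).
Normal n = (Point A→Point B) × (Point A→Point C) = (258597.7, -573678.8, -522770).
So ∂z/∂x = −n_x/n_z = 0.49467 and ∂z/∂y = −n_y/n_z = −1.09738.
Unit vector along 140° is (sin 140°, cos 140°) = (0.6428, -0.7660).
Slope in that direction = a·(0.6428) + b·(-0.7660) = 1.15861.
Apparent dip = arctan|1.15861| = 49.2° (true dip is 50.3°, so apparent ≤ true as expected).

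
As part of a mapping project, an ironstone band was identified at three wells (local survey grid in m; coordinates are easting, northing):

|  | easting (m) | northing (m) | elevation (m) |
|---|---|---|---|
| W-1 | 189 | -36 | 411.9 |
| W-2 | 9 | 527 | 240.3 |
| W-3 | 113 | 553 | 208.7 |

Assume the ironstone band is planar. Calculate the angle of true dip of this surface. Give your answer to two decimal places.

23.16°

Let the plane be z = a·easting + b·northing + c.
W-2−W-1: −180a + 563b = −171.6;  W-3−W-1: −76a + 589b = −203.2.
Solving gives a = −0.21080, b = −0.37219.
Gradient magnitude |∇z| = √(a² + b²) = √(0.04444 + 0.13853) = 0.42774.
True dip = arctan(0.42774) = 23.16°, dipping toward NNE (azimuth ≈ 030°).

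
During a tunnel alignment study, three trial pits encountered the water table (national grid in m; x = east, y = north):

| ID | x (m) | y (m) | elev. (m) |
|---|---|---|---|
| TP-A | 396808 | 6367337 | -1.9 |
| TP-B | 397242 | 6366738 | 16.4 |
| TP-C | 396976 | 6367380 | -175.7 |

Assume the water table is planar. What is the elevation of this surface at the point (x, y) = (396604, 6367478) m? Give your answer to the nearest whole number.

Two edge vectors: TP-A→TP-B = (434, -599, 18.3), TP-A→TP-C = (168, 43, -173.8).
Normal n = (TP-A→TP-B) × (TP-A→TP-C) = (103319.3, 78503.6, 119294).
So ∂z/∂x = −n_x/n_z = −0.86608966 and ∂z/∂y = −n_y/n_z = −0.65806830.
Intercept c from TP-A: -1.9 + 343671.31 + 4190142.65 = 4533812.05.
At (396604, 6367478): z = −343494.6 − 4190235.4 + 4533812.05 = 82.0 m.

82 m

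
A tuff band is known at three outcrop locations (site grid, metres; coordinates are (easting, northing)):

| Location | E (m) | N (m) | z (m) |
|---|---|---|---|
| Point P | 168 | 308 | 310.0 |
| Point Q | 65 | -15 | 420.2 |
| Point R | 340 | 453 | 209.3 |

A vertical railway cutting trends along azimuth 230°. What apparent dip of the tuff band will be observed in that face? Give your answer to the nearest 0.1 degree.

Let the plane be z = a·E + b·N + c.
Point Q−Point P: −103a − 323b = 110.2;  Point R−Point P: 172a + 145b = −100.7.
Solving gives a = −0.40735, b = −0.21128.
Unit vector along 230° is (sin 230°, cos 230°) = (-0.7660, -0.6428).
Slope in that direction = a·(-0.7660) + b·(-0.6428) = 0.44786.
Apparent dip = arctan|0.44786| = 24.1° (true dip is 24.6°, so apparent ≤ true as expected).

24.1°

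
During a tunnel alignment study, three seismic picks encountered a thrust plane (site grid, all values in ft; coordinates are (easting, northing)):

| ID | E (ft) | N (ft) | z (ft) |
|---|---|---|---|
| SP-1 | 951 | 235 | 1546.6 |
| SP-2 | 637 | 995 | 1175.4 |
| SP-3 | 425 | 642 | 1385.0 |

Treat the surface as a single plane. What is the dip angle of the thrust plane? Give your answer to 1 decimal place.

28.4°

Let the plane be z = a·E + b·N + c.
SP-2−SP-1: −314a + 760b = −371.2;  SP-3−SP-1: −526a + 407b = −161.6.
Solving gives a = −0.10392, b = −0.53136.
Gradient magnitude |∇z| = √(a² + b²) = √(0.01080 + 0.28234) = 0.54142.
True dip = arctan(0.54142) = 28.4°, dipping toward N (azimuth ≈ 011°).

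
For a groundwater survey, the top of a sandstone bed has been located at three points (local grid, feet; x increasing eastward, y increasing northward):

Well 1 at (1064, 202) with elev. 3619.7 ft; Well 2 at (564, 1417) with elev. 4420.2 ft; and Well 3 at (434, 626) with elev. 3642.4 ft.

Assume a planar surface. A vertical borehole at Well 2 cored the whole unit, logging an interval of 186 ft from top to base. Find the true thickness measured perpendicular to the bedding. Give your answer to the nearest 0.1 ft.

128.0 ft

Two edge vectors: Well 1→Well 2 = (-500, 1215, 800.5), Well 1→Well 3 = (-630, 424, 22.7).
Normal n = (Well 1→Well 2) × (Well 1→Well 3) = (-311831.5, -492965, 553450).
So ∂z/∂x = −n_x/n_z = 0.56343 and ∂z/∂y = −n_y/n_z = 0.89071.
|∇z| = √(a²+b²) = 1.05396, so dip δ = arctan(1.05396) = 46.50°.
True thickness = vertical thickness × cos δ = 186 × cos 46.50° = 128.0 ft.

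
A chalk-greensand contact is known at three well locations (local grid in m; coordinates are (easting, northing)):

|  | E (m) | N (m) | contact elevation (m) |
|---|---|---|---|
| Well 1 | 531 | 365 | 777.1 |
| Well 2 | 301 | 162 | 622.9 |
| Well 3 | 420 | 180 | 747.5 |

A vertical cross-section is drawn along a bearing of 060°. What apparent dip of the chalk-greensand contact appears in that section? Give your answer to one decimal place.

Let the plane be z = a·E + b·N + c.
Well 2−Well 1: −230a − 203b = −154.2;  Well 3−Well 1: −111a − 185b = −29.6.
Solving gives a = 1.12495, b = −0.51497.
Unit vector along 060° is (sin 60°, cos 60°) = (0.8660, 0.5000).
Slope in that direction = a·(0.8660) + b·(0.5000) = 0.71675.
Apparent dip = arctan|0.71675| = 35.6° (true dip is 51.1°, so apparent ≤ true as expected).

35.6°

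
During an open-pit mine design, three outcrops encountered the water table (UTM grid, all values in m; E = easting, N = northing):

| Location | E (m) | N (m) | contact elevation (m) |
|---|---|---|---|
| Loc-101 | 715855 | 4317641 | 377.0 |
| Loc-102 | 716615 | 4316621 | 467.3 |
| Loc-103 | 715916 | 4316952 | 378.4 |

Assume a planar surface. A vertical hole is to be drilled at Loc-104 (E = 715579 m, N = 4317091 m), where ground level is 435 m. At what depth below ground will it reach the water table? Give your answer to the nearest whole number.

Two edge vectors: Loc-101→Loc-102 = (760, -1020, 90.3), Loc-101→Loc-103 = (61, -689, 1.4).
Normal n = (Loc-101→Loc-102) × (Loc-101→Loc-103) = (60788.7, 4444.3, -461420).
So ∂z/∂E = −n_x/n_z = 0.13174266 and ∂z/∂N = −n_y/n_z = 0.00963179.
Intercept c from Loc-101: 377 − 94308.64 − 41586.61 = −135518.25.
At (715579, 4317091): z_contact = 94272.3 + 41581.3 − 135518.25 = 335.3 m.
Depth below ground = 435 − 335.3 = 100 m.

100 m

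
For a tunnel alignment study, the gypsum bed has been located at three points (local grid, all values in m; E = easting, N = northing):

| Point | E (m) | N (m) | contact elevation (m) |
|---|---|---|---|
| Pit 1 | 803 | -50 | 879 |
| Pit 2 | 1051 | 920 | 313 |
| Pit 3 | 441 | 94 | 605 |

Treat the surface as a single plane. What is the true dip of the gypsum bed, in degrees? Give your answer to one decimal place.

40.4°

Let the plane be z = a·E + b·N + c.
Pit 2−Pit 1: 248a + 970b = −566;  Pit 3−Pit 1: −362a + 144b = −274.
Solving gives a = 0.47635, b = −0.70529.
Gradient magnitude |∇z| = √(a² + b²) = √(0.22691 + 0.49744) = 0.85108.
True dip = arctan(0.85108) = 40.4°, dipping toward NW (azimuth ≈ 326°).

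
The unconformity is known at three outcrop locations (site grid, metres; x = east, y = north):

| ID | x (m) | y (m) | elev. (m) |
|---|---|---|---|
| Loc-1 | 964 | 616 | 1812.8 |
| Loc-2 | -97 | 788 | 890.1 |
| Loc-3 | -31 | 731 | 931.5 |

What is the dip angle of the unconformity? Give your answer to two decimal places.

44.66°

Two edge vectors: Loc-1→Loc-2 = (-1061, 172, -922.7), Loc-1→Loc-3 = (-995, 115, -881.3).
Normal n = (Loc-1→Loc-2) × (Loc-1→Loc-3) = (-45473.1, -16972.8, 49125).
So ∂z/∂x = −n_x/n_z = 0.92566 and ∂z/∂y = −n_y/n_z = 0.34550.
Gradient magnitude |∇z| = √(a² + b²) = √(0.85685 + 0.11937) = 0.98804.
True dip = arctan(0.98804) = 44.66°, dipping toward WSW (azimuth ≈ 250°).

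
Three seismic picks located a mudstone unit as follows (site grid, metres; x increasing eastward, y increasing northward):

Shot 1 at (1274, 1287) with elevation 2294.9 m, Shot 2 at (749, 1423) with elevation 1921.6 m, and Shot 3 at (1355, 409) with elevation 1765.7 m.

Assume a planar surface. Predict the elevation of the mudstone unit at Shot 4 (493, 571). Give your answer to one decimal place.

1110.8 m

Two edge vectors: Shot 1→Shot 2 = (-525, 136, -373.3), Shot 1→Shot 3 = (81, -878, -529.2).
Normal n = (Shot 1→Shot 2) × (Shot 1→Shot 3) = (-399728.6, -308067.3, 449934).
So ∂z/∂x = −n_x/n_z = 0.888416 and ∂z/∂y = −n_y/n_z = 0.684694.
Intercept c from Shot 1: 2294.9 − 1131.84 − 881.20 = 281.86.
At (493, 571): z = 438.0 + 391.0 + 281.86 = 1110.8 m.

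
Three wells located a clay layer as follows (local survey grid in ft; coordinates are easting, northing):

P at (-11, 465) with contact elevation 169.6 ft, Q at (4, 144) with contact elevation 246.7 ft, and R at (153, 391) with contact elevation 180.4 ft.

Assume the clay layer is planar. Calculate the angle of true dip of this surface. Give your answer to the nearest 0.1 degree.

13.8°

Let the plane be z = a·easting + b·northing + c.
Q−P: 15a − 321b = 77.1;  R−P: 164a − 74b = 10.8.
Solving gives a = −0.04344, b = −0.24222.
Gradient magnitude |∇z| = √(a² + b²) = √(0.00189 + 0.05867) = 0.24608.
True dip = arctan(0.24608) = 13.8°, dipping toward N (azimuth ≈ 010°).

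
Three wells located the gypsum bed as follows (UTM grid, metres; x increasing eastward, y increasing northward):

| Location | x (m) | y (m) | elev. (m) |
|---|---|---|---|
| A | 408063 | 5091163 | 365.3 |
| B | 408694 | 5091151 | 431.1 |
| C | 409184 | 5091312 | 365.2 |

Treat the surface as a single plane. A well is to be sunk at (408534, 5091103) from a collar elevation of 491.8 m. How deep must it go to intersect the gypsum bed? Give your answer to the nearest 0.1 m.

Let the plane be z = a·x + b·y + c.
B−A: 631a − 12b = 65.8;  C−A: 1121a + 149b = −0.1.
Solving gives a = 0.091215305, b = −0.686928567.
Then c = 365.3 − a·408063 − b·5091163 = 3460409.01.
At (408534, 5091103): z_contact = 37264.55 − 3497224.09 + 3460409.01 = 449.48 m.
Depth below ground = 491.8 − 449.48 = 42.3 m.

42.3 m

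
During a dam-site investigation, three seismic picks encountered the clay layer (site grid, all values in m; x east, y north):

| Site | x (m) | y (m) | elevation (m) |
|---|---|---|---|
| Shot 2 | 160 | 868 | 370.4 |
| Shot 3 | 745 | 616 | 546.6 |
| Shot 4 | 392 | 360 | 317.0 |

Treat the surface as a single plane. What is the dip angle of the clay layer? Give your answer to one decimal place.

27.8°

Let the plane be z = a·x + b·y + c.
Shot 3−Shot 2: 585a − 252b = 176.2;  Shot 4−Shot 2: 232a − 508b = −53.4.
Solving gives a = 0.43133, b = 0.30211.
Gradient magnitude |∇z| = √(a² + b²) = √(0.18605 + 0.09127) = 0.52661.
True dip = arctan(0.52661) = 27.8°, dipping toward SW (azimuth ≈ 235°).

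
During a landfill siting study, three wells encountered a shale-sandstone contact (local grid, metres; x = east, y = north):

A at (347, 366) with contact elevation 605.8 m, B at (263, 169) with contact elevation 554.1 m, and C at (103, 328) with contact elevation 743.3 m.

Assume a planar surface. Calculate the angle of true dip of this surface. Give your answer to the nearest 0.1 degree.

Two edge vectors: A→B = (-84, -197, -51.7), A→C = (-244, -38, 137.5).
Normal n = (A→B) × (A→C) = (-29052.1, 24164.8, -44876).
So ∂z/∂x = −n_x/n_z = −0.64739 and ∂z/∂y = −n_y/n_z = 0.53848.
Gradient magnitude |∇z| = √(a² + b²) = √(0.41911 + 0.28996) = 0.84206.
True dip = arctan(0.84206) = 40.1°, dipping toward SE (azimuth ≈ 130°).

40.1°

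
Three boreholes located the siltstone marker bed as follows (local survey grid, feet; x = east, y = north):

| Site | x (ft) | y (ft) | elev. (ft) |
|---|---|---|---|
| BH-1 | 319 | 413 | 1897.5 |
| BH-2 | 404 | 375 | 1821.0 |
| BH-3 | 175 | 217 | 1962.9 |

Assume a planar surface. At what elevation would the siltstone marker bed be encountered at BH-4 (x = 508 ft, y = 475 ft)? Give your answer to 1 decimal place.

1763.5 ft

Let the plane be z = a·x + b·y + c.
BH-2−BH-1: 85a − 38b = −76.5;  BH-3−BH-1: −144a − 196b = 65.4.
Solving gives a = −0.78977, b = 0.24657.
Then c = 1897.5 − a·319 − b·413 = 2047.60.
At (508, 475): z = −401.2 + 117.1 + 2047.60 = 1763.5 ft.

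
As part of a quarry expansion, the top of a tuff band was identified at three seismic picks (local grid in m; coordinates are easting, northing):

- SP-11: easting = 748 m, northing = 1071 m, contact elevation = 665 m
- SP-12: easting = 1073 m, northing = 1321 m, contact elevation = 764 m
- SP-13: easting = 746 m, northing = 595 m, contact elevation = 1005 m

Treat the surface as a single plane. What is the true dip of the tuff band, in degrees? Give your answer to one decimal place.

Two edge vectors: SP-11→SP-12 = (325, 250, 99), SP-11→SP-13 = (-2, -476, 340).
Normal n = (SP-11→SP-12) × (SP-11→SP-13) = (132124, -110698, -154200).
So ∂z/∂easting = −n_x/n_z = 0.85684 and ∂z/∂northing = −n_y/n_z = −0.71789.
Gradient magnitude |∇z| = √(a² + b²) = √(0.73417 + 0.51536) = 1.11782.
True dip = arctan(1.11782) = 48.2°, dipping toward NW (azimuth ≈ 310°).

48.2°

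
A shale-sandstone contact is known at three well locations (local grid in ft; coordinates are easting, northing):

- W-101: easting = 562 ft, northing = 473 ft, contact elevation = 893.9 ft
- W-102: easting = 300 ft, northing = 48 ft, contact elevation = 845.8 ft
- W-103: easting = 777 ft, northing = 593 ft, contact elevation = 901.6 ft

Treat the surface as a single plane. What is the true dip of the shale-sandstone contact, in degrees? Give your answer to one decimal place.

Let the plane be z = a·easting + b·northing + c.
W-102−W-101: −262a − 425b = −48.1;  W-103−W-101: 215a + 120b = 7.7.
Solving gives a = −0.04170, b = 0.13889.
Gradient magnitude |∇z| = √(a² + b²) = √(0.00174 + 0.01929) = 0.14501.
True dip = arctan(0.14501) = 8.3°, dipping toward SSE (azimuth ≈ 163°).

8.3°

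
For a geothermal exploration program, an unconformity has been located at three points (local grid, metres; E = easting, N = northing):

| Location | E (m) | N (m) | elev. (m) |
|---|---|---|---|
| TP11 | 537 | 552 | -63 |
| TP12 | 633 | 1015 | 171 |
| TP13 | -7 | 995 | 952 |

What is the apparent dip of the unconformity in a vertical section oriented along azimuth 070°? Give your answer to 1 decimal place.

42.2°

Two edge vectors: TP11→TP12 = (96, 463, 234), TP11→TP13 = (-544, 443, 1015).
Normal n = (TP11→TP12) × (TP11→TP13) = (366283, -224736, 294400).
So ∂z/∂E = −n_x/n_z = −1.24417 and ∂z/∂N = −n_y/n_z = 0.76337.
Unit vector along 070° is (sin 70°, cos 70°) = (0.9397, 0.3420).
Slope in that direction = a·(0.9397) + b·(0.3420) = −0.90805.
Apparent dip = arctan|0.90805| = 42.2° (true dip is 55.6°, so apparent ≤ true as expected).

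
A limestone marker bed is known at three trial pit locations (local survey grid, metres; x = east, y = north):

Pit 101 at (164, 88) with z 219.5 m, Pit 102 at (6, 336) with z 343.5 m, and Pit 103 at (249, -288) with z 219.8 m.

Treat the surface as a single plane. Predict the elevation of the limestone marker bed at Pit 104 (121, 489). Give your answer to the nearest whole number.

161 m

Let the plane be z = a·x + b·y + c.
Pit 102−Pit 101: −158a + 248b = 124;  Pit 103−Pit 101: 85a − 376b = 0.3.
Solving gives a = −1.21839, b = −0.27623.
Then c = 219.5 − a·164 − b·88 = 443.62.
At (121, 489): z = −147.4 − 135.1 + 443.62 = 161.1 m.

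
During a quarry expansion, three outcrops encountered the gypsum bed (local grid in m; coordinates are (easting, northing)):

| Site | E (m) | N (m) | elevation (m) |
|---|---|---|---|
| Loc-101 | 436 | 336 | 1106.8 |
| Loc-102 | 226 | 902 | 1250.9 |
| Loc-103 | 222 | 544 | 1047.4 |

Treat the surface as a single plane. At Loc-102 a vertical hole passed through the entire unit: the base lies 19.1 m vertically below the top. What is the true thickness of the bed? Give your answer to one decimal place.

Two edge vectors: Loc-101→Loc-102 = (-210, 566, 144.1), Loc-101→Loc-103 = (-214, 208, -59.4).
Normal n = (Loc-101→Loc-102) × (Loc-101→Loc-103) = (-63593.2, -43311.4, 77444).
So ∂z/∂E = −n_x/n_z = 0.82115 and ∂z/∂N = −n_y/n_z = 0.55926.
|∇z| = √(a²+b²) = 0.99351, so dip δ = arctan(0.99351) = 44.81°.
True thickness = vertical thickness × cos δ = 19.1 × cos 44.81° = 13.5 m.

13.5 m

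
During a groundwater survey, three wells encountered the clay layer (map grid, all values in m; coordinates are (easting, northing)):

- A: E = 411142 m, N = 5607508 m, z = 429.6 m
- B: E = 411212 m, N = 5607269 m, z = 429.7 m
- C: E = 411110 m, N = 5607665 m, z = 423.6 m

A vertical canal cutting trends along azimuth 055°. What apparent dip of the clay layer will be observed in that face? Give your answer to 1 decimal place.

22.7°

Let the plane be z = a·E + b·N + c.
B−A: 70a − 239b = 0.1;  C−A: −32a + 157b = −6.
Solving gives a = −0.42439, b = −0.12472.
Unit vector along 055° is (sin 55°, cos 55°) = (0.8192, 0.5736).
Slope in that direction = a·(0.8192) + b·(0.5736) = −0.41917.
Apparent dip = arctan|0.41917| = 22.7° (true dip is 23.9°, so apparent ≤ true as expected).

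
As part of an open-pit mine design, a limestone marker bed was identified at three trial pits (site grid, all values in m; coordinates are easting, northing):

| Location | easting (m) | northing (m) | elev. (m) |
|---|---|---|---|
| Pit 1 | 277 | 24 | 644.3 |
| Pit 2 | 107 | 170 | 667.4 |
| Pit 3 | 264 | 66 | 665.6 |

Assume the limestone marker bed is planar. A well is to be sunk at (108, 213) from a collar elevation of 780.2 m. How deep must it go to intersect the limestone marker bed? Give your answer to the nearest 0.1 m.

Two edge vectors: Pit 1→Pit 2 = (-170, 146, 23.1), Pit 1→Pit 3 = (-13, 42, 21.3).
Normal n = (Pit 1→Pit 2) × (Pit 1→Pit 3) = (2139.6, 3320.7, -5242).
So ∂z/∂easting = −n_x/n_z = 0.40816 and ∂z/∂northing = −n_y/n_z = 0.63348.
Intercept c from Pit 1: 644.3 − 113.06 − 15.20 = 516.03.
At (108, 213): z_contact = 44.08 + 134.93 + 516.03 = 695.05 m.
Depth below ground = 780.2 − 695.05 = 85.2 m.

85.2 m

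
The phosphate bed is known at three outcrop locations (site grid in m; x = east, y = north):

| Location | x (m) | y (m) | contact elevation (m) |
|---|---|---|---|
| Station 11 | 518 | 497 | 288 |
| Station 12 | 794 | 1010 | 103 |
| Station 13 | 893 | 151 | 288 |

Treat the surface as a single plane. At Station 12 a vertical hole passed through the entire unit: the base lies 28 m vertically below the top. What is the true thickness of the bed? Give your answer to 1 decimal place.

Let the plane be z = a·x + b·y + c.
Station 12−Station 11: 276a + 513b = −185;  Station 13−Station 11: 375a − 346b = 0.
Solving gives a = −0.22236, b = −0.24099.
|∇z| = √(a²+b²) = 0.32790, so dip δ = arctan(0.32790) = 18.15°.
True thickness = vertical thickness × cos δ = 28 × cos 18.15° = 26.6 m.

26.6 m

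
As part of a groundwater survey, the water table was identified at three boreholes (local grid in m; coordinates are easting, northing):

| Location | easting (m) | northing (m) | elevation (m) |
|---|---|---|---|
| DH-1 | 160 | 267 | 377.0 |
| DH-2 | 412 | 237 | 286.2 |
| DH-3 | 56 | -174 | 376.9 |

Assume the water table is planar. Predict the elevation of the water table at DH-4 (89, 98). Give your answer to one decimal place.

Two edge vectors: DH-1→DH-2 = (252, -30, -90.8), DH-1→DH-3 = (-104, -441, -0.1).
Normal n = (DH-1→DH-2) × (DH-1→DH-3) = (-40039.8, 9468.4, -114252).
So ∂z/∂easting = −n_x/n_z = −0.35045 and ∂z/∂northing = −n_y/n_z = 0.08287.
Intercept c from DH-1: 377 + 56.07 − 22.13 = 410.95.
At (89, 98): z = −31.2 + 8.1 + 410.95 = 387.9 m.

387.9 m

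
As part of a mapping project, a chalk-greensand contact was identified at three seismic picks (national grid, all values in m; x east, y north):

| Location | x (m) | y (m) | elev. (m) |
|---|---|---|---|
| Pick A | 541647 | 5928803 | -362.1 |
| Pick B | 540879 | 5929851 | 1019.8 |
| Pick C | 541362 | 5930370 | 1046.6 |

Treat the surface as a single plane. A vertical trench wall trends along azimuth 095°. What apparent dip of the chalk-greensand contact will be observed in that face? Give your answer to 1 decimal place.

39.5°

Two edge vectors: Pick A→Pick B = (-768, 1048, 1381.9), Pick A→Pick C = (-285, 1567, 1408.7).
Normal n = (Pick A→Pick B) × (Pick A→Pick C) = (-689119.7, 688040.1, -904776).
So ∂z/∂x = −n_x/n_z = −0.76165 and ∂z/∂y = −n_y/n_z = 0.76045.
Unit vector along 095° is (sin 95°, cos 95°) = (0.9962, -0.0872).
Slope in that direction = a·(0.9962) + b·(-0.0872) = −0.82503.
Apparent dip = arctan|0.82503| = 39.5° (true dip is 47.1°, so apparent ≤ true as expected).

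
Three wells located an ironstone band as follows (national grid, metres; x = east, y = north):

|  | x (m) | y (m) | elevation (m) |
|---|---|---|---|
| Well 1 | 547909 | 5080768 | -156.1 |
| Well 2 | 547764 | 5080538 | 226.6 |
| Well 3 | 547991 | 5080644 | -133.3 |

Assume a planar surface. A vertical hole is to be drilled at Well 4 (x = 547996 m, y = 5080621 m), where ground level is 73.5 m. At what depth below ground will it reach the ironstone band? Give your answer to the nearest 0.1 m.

Let the plane be z = a·x + b·y + c.
Well 2−Well 1: −145a − 230b = 382.7;  Well 3−Well 1: 82a − 124b = 22.8.
Solving gives a = −1.145787188, b = −0.941568947.
Then c = -156.1 − a·547909 − b·5080768 = 5411524.39.
At (547996, 5080621): z_contact = −627886.80 − 4783754.96 + 5411524.39 = -117.37 m.
Depth below ground = 73.5 − (-117.37) = 190.9 m.

190.9 m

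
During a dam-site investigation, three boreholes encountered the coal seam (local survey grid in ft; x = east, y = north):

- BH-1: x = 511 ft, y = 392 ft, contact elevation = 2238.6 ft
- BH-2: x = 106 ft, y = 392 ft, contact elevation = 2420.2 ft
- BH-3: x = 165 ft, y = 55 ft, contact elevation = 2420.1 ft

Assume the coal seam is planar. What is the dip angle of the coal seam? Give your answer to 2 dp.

Two edge vectors: BH-1→BH-2 = (-405, 0, 181.6), BH-1→BH-3 = (-346, -337, 181.5).
Normal n = (BH-1→BH-2) × (BH-1→BH-3) = (61199.2, 10673.9, 136485).
So ∂z/∂x = −n_x/n_z = −0.44840 and ∂z/∂y = −n_y/n_z = −0.07821.
Gradient magnitude |∇z| = √(a² + b²) = √(0.20106 + 0.00612) = 0.45516.
True dip = arctan(0.45516) = 24.47°, dipping toward E (azimuth ≈ 080°).

24.47°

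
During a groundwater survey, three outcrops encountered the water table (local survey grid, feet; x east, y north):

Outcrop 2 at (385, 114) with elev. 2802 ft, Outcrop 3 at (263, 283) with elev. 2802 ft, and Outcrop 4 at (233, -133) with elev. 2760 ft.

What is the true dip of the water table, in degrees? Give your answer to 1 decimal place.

Two edge vectors: Outcrop 2→Outcrop 3 = (-122, 169, 0), Outcrop 2→Outcrop 4 = (-152, -247, -42).
Normal n = (Outcrop 2→Outcrop 3) × (Outcrop 2→Outcrop 4) = (-7098, -5124, 55822).
So ∂z/∂x = −n_x/n_z = 0.12715 and ∂z/∂y = −n_y/n_z = 0.09179.
Gradient magnitude |∇z| = √(a² + b²) = √(0.01617 + 0.00843) = 0.15682.
True dip = arctan(0.15682) = 8.9°, dipping toward SW (azimuth ≈ 234°).

8.9°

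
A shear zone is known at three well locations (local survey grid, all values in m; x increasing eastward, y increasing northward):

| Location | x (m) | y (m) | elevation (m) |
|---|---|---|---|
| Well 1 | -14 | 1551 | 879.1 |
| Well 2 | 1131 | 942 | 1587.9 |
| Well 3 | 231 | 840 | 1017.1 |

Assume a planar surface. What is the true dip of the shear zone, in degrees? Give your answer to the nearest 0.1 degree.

32.3°

Let the plane be z = a·x + b·y + c.
Well 2−Well 1: 1145a − 609b = 708.8;  Well 3−Well 1: 245a − 711b = 138.
Solving gives a = 0.63156, b = 0.02353.
Gradient magnitude |∇z| = √(a² + b²) = √(0.39886 + 0.00055) = 0.63199.
True dip = arctan(0.63199) = 32.3°, dipping toward W (azimuth ≈ 268°).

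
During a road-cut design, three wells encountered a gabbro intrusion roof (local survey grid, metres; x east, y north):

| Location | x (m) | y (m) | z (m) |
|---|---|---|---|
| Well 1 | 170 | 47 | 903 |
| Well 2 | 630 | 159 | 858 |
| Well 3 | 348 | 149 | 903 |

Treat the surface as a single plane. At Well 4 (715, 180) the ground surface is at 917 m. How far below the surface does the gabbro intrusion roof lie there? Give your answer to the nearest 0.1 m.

Two edge vectors: Well 1→Well 2 = (460, 112, -45), Well 1→Well 3 = (178, 102, 0).
Normal n = (Well 1→Well 2) × (Well 1→Well 3) = (4590, -8010, 26984).
So ∂z/∂x = −n_x/n_z = −0.17010 and ∂z/∂y = −n_y/n_z = 0.29684.
Intercept c from Well 1: 903 + 28.92 − 13.95 = 917.97.
At (715, 180): z_contact = −121.62 + 53.43 + 917.97 = 849.78 m.
Depth below ground = 917 − 849.78 = 67.2 m.

67.2 m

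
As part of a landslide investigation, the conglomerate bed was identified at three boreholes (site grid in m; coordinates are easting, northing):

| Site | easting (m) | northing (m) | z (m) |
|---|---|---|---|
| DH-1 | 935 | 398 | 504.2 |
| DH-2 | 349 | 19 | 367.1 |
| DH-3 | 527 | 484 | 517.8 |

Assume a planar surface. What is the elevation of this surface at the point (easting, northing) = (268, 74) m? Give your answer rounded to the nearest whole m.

Let the plane be z = a·easting + b·northing + c.
DH-2−DH-1: −586a − 379b = −137.1;  DH-3−DH-1: −408a + 86b = 13.6.
Solving gives a = 0.03237, b = 0.31170.
Then c = 504.2 − a·935 − b·398 = 349.88.
At (268, 74): z = 8.7 + 23.1 + 349.88 = 381.6 m.

382 m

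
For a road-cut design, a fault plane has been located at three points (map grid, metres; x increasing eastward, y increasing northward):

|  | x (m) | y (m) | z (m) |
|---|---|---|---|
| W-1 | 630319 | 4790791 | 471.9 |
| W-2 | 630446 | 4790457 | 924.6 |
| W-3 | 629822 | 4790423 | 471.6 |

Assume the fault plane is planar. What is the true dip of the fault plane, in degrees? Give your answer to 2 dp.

Two edge vectors: W-1→W-2 = (127, -334, 452.7), W-1→W-3 = (-497, -368, -0.3).
Normal n = (W-1→W-2) × (W-1→W-3) = (166693.8, -224953.8, -212734).
So ∂z/∂x = −n_x/n_z = 0.78358 and ∂z/∂y = −n_y/n_z = −1.05744.
Gradient magnitude |∇z| = √(a² + b²) = √(0.61400 + 1.11818) = 1.31612.
True dip = arctan(1.31612) = 52.77°, dipping toward NW (azimuth ≈ 323°).

52.77°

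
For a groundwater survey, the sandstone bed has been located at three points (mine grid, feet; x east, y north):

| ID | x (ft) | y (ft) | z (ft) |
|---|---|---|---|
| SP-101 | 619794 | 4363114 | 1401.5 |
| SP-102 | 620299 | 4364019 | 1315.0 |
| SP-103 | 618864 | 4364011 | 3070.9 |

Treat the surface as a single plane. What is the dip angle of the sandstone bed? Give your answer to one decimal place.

53.7°

Two edge vectors: SP-101→SP-102 = (505, 905, -86.5), SP-101→SP-103 = (-930, 897, 1669.4).
Normal n = (SP-101→SP-102) × (SP-101→SP-103) = (1588397.5, -762602, 1294635).
So ∂z/∂x = −n_x/n_z = −1.22691 and ∂z/∂y = −n_y/n_z = 0.58905.
Gradient magnitude |∇z| = √(a² + b²) = √(1.50530 + 0.34698) = 1.36098.
True dip = arctan(1.36098) = 53.7°, dipping toward ESE (azimuth ≈ 116°).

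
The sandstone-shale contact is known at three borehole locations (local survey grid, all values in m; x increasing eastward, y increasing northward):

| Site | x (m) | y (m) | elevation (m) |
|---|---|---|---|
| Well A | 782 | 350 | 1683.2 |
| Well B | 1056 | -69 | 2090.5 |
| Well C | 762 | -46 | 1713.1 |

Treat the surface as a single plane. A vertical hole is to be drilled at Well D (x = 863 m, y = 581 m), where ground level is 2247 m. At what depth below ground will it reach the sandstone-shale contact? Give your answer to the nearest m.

493 m

Two edge vectors: Well A→Well B = (274, -419, 407.3), Well A→Well C = (-20, -396, 29.9).
Normal n = (Well A→Well B) × (Well A→Well C) = (148762.7, -16338.6, -116884).
So ∂z/∂x = −n_x/n_z = 1.27274 and ∂z/∂y = −n_y/n_z = −0.13978.
Intercept c from Well A: 1683.2 − 995.28 + 48.92 = 736.84.
At (863, 581): z_contact = 1098.4 − 81.2 + 736.84 = 1754.0 m.
Depth below ground = 2247 − 1754.0 = 493 m.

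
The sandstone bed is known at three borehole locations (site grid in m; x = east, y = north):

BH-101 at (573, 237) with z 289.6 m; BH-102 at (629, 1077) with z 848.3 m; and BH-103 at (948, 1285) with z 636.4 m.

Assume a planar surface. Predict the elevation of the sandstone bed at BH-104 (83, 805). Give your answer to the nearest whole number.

1273 m

Let the plane be z = a·x + b·y + c.
BH-102−BH-101: 56a + 840b = 558.7;  BH-103−BH-101: 375a + 1048b = 346.8.
Solving gives a = −1.14784, b = 0.74164.
Then c = 289.6 − a·573 − b·237 = 771.54.
At (83, 805): z = −95.3 + 597.0 + 771.54 = 1273.3 m.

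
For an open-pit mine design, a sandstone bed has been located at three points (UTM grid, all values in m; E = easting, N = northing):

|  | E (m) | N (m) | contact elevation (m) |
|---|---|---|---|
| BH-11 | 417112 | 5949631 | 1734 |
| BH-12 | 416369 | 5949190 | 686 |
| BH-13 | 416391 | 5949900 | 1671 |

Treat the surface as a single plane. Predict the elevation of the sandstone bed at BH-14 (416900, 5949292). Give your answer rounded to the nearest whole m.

1143 m

Let the plane be z = a·E + b·N + c.
BH-12−BH-11: −743a − 441b = −1048;  BH-13−BH-11: −721a + 269b = −63.
Solving gives a = 0.59806538, b = 1.36879234.
Then c = 1734 − a·417112 − b·5949631 = −8391535.59.
At (416900, 5949292): z = 249333.5 + 8143345.3 − 8391535.59 = 1143.2 m.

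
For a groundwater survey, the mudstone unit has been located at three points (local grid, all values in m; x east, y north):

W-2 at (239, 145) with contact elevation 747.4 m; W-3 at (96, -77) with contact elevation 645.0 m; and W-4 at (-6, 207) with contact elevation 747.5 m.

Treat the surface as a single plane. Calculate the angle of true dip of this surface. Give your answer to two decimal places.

Let the plane be z = a·x + b·y + c.
W-3−W-2: −143a − 222b = −102.4;  W-4−W-2: −245a + 62b = 0.1.
Solving gives a = 0.10002, b = 0.39684.
Gradient magnitude |∇z| = √(a² + b²) = √(0.01000 + 0.15748) = 0.40925.
True dip = arctan(0.40925) = 22.26°, dipping toward SSW (azimuth ≈ 194°).

22.26°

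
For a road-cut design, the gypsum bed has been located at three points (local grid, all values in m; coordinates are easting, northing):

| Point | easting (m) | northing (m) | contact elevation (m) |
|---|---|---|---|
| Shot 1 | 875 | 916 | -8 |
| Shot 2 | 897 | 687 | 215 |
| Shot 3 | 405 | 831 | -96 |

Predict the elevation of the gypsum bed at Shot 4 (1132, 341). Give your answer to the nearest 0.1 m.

624.0 m

Let the plane be z = a·easting + b·northing + c.
Shot 2−Shot 1: 22a − 229b = 223;  Shot 3−Shot 1: −470a − 85b = −88.
Solving gives a = 0.357142, b = −0.939489.
Then c = -8 − a·875 − b·916 = 540.07.
At (1132, 341): z = 404.3 − 320.4 + 540.07 = 624.0 m.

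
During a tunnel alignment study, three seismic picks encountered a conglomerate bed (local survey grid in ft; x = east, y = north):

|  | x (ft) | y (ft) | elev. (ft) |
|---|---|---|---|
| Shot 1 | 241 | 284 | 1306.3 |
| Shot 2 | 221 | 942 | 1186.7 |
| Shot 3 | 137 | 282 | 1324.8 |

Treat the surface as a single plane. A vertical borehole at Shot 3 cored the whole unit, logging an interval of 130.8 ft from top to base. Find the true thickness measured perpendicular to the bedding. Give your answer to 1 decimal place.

126.7 ft

Let the plane be z = a·x + b·y + c.
Shot 2−Shot 1: −20a + 658b = −119.6;  Shot 3−Shot 1: −104a − 2b = 18.5.
Solving gives a = −0.17429, b = −0.18706.
|∇z| = √(a²+b²) = 0.25567, so dip δ = arctan(0.25567) = 14.34°.
True thickness = vertical thickness × cos δ = 130.8 × cos 14.34° = 126.7 ft.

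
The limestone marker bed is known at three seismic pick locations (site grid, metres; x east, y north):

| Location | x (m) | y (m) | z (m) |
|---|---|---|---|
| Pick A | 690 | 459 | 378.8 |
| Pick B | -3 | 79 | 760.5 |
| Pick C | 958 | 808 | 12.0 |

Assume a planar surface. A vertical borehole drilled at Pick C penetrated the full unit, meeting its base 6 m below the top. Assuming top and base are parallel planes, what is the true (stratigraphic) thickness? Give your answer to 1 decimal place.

Let the plane be z = a·x + b·y + c.
Pick B−Pick A: −693a − 380b = 381.7;  Pick C−Pick A: 268a + 349b = −366.8.
Solving gives a = 0.04407, b = −1.08485.
|∇z| = √(a²+b²) = 1.08574, so dip δ = arctan(1.08574) = 47.35°.
True thickness = vertical thickness × cos δ = 6 × cos 47.35° = 4.1 m.

4.1 m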